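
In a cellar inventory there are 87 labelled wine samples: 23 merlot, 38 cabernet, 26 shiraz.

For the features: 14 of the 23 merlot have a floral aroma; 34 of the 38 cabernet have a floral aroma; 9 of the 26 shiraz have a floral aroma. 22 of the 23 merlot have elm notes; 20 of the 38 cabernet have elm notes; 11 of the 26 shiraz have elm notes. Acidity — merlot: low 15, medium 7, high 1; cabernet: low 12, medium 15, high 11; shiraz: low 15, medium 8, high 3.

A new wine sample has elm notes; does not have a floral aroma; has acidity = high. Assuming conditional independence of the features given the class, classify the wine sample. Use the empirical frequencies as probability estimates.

merlot: (23/87) × (9/23) × (22/23) × (1/23) ≈ 0.0043022
cabernet: (38/87) × (4/38) × (20/38) × (11/38) ≈ 0.00700481
shiraz: (26/87) × (17/26) × (11/26) × (3/26) ≈ 0.00953887
Highest score → shiraz.

shiraz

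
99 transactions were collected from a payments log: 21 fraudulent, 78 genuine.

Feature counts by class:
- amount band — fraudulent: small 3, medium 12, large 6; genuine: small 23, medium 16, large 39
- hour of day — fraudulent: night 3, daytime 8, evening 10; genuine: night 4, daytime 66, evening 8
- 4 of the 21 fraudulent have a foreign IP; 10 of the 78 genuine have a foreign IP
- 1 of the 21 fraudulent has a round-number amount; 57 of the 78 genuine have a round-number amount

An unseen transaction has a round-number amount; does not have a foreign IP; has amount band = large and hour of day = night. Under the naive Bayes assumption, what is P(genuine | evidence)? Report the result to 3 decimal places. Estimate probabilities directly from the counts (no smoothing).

0.975

fraudulent: (21/99) × (6/21) × (3/21) × (17/21) × (1/21) ≈ 0.000333755
genuine: (78/99) × (39/78) × (4/78) × (68/78) × (57/78) ≈ 0.0128703
P(genuine | x) = 0.0128703 / 0.013204055 ≈ 0.975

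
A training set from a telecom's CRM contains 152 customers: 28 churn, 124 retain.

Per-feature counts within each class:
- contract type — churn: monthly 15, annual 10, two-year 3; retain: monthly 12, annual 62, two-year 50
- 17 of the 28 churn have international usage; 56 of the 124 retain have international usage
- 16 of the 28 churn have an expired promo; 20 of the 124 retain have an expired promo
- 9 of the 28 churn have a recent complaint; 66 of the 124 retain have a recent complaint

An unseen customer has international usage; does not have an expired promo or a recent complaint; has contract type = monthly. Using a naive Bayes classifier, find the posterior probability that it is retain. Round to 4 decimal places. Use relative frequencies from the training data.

churn: (28/152) × (15/28) × (17/28) × (12/28) × (19/28) ≈ 0.0174244
retain: (124/152) × (12/124) × (56/124) × (104/124) × (58/124) ≈ 0.0139869
P(retain | x) = 0.0139869 / 0.0314113 ≈ 0.4453

0.4453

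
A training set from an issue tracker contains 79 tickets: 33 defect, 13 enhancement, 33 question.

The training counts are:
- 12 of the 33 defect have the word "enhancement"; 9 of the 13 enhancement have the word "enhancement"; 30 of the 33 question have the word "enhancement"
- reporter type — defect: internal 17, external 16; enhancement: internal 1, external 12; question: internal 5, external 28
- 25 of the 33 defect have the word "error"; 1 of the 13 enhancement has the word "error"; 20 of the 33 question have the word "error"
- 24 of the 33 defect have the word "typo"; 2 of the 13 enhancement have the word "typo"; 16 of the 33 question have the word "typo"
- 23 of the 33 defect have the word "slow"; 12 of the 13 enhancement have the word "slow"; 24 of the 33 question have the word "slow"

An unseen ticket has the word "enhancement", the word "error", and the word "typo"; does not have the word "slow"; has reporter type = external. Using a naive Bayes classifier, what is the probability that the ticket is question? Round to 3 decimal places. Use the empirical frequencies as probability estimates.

defect: (33/79) × (12/33) × (16/33) × (25/33) × (24/33) × (10/33) ≈ 0.0122962
enhancement: (13/79) × (9/13) × (12/13) × (1/13) × (2/13) × (1/13) ≈ 0.0000957311
question: (33/79) × (30/33) × (28/33) × (20/33) × (16/33) × (9/33) ≈ 0.0258219
P(question | x) = 0.0258219 / 0.0382138311 ≈ 0.676

0.676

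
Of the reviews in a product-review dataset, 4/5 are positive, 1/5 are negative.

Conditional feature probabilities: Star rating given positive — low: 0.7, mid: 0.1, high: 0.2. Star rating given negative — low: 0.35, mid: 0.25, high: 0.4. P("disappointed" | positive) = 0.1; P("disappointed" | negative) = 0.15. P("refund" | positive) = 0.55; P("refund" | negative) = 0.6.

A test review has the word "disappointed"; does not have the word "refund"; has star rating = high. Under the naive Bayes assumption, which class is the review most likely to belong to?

positive: 0.8 × 0.2 × 0.1 × (1−0.55) = 0.0072
negative: 0.2 × 0.4 × 0.15 × (1−0.6) = 0.0048
Highest score → positive.

positive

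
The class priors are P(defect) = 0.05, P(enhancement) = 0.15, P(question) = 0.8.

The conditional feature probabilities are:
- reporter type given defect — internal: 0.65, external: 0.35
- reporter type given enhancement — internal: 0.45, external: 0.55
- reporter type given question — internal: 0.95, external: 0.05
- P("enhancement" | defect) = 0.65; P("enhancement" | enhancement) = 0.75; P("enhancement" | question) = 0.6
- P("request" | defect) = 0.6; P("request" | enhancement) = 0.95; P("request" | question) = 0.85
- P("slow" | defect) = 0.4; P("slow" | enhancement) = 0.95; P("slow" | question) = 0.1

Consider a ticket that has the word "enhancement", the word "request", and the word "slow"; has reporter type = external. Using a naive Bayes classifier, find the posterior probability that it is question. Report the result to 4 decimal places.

0.0337

defect: 0.05 × 0.35 × 0.65 × 0.6 × 0.4 = 0.00273
enhancement: 0.15 × 0.55 × 0.75 × 0.95 × 0.95 = 0.0558421875
question: 0.8 × 0.05 × 0.6 × 0.85 × 0.1 = 0.00204
P(question | x) = 0.00204 / 0.0606121875 ≈ 0.0337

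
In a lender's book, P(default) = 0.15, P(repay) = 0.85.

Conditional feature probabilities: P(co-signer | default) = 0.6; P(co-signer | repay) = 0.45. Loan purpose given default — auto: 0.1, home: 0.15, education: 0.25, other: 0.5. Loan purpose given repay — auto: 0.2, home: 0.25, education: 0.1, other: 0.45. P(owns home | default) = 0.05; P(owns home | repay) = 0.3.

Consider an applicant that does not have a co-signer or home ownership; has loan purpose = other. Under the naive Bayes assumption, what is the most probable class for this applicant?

default: 0.15 × (1−0.6) × 0.5 × (1−0.05) = 0.0285
repay: 0.85 × (1−0.45) × 0.45 × (1−0.3) = 0.1472625
Highest score → repay.

repay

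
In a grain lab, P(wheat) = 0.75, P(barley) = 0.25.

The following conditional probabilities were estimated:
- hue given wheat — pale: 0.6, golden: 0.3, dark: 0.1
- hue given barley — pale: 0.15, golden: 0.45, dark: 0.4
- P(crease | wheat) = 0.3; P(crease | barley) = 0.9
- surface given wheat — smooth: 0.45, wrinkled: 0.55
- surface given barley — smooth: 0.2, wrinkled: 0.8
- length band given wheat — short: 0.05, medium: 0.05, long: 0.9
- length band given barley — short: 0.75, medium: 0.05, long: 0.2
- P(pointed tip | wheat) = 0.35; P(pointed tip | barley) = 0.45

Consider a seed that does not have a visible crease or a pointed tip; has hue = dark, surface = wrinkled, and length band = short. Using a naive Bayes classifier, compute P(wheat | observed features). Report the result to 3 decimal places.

0.221

wheat: 0.75 × 0.1 × (1−0.3) × 0.55 × 0.05 × (1−0.35) = 0.0009384375
barley: 0.25 × 0.4 × (1−0.9) × 0.8 × 0.75 × (1−0.45) = 0.0033
P(wheat | x) = 0.0009384375 / 0.0042384375 ≈ 0.221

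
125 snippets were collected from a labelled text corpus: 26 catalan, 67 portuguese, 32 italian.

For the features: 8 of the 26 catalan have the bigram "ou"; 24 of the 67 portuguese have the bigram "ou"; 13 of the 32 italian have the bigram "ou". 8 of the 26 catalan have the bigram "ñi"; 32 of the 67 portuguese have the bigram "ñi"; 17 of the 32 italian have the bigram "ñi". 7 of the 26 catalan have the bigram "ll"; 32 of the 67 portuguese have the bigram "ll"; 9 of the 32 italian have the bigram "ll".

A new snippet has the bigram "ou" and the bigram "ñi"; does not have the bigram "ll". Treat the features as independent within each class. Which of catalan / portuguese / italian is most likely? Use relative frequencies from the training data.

catalan: (26/125) × (8/26) × (8/26) × (19/26) ≈ 0.0143905
portuguese: (67/125) × (24/67) × (32/67) × (35/67) ≈ 0.0479038
italian: (32/125) × (13/32) × (17/32) × (23/32) = 0.0397109375
Highest score → portuguese.

portuguese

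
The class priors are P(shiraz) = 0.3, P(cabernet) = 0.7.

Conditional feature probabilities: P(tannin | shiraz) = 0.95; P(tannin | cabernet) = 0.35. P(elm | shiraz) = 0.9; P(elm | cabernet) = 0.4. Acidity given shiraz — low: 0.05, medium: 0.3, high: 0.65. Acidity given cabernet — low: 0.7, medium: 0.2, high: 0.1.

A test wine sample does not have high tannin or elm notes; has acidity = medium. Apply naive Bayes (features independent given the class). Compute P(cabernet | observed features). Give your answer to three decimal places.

0.992

shiraz: 0.3 × (1−0.95) × (1−0.9) × 0.3 = 0.00045
cabernet: 0.7 × (1−0.35) × (1−0.4) × 0.2 = 0.0546
P(cabernet | x) = 0.0546 / 0.05505 ≈ 0.992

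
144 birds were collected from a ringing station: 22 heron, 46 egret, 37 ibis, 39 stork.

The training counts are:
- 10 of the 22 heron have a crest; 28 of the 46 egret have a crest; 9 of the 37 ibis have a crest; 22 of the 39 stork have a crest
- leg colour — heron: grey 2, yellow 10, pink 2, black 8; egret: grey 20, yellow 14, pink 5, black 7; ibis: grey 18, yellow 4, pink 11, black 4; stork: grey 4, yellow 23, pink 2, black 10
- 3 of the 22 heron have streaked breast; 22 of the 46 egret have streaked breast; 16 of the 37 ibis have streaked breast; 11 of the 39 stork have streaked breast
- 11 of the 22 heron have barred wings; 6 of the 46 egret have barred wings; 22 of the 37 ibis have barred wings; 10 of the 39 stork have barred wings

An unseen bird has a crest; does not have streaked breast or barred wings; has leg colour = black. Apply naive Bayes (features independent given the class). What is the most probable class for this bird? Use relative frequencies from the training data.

heron: (22/144) × (10/22) × (8/22) × (19/22) × (11/22) ≈ 0.0109045
egret: (46/144) × (28/46) × (7/46) × (24/46) × (40/46) ≈ 0.0134243
ibis: (37/144) × (9/37) × (4/37) × (21/37) × (15/37) ≈ 0.0015547
stork: (39/144) × (22/39) × (10/39) × (28/39) × (29/39) ≈ 0.0209133
Highest score → stork.

stork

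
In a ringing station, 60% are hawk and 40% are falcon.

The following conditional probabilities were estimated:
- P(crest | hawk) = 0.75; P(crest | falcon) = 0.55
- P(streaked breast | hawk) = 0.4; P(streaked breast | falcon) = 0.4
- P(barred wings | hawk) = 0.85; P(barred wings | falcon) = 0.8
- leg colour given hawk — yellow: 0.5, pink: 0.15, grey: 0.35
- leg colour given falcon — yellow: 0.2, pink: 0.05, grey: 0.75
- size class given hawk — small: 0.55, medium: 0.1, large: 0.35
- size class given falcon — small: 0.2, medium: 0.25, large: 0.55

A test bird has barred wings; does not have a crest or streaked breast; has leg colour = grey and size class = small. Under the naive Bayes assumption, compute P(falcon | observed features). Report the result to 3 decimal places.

hawk: 0.6 × (1−0.75) × (1−0.4) × 0.85 × 0.35 × 0.55 = 0.01472625
falcon: 0.4 × (1−0.55) × (1−0.4) × 0.8 × 0.75 × 0.2 = 0.01296
P(falcon | x) = 0.01296 / 0.02768625 ≈ 0.468

0.468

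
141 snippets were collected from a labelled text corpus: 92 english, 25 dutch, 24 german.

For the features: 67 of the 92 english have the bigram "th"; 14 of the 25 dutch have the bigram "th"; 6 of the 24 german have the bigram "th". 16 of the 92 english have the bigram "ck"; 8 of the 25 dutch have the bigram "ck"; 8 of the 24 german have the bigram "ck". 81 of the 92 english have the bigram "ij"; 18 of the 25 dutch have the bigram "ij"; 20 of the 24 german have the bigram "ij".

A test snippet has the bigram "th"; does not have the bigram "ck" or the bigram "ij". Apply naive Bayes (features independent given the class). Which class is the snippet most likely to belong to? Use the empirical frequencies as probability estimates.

english

english: (92/141) × (67/92) × (76/92) × (11/92) ≈ 0.0469339
dutch: (25/141) × (14/25) × (17/25) × (7/25) ≈ 0.018905
german: (24/141) × (6/24) × (16/24) × (4/24) ≈ 0.00472813
Highest score → english.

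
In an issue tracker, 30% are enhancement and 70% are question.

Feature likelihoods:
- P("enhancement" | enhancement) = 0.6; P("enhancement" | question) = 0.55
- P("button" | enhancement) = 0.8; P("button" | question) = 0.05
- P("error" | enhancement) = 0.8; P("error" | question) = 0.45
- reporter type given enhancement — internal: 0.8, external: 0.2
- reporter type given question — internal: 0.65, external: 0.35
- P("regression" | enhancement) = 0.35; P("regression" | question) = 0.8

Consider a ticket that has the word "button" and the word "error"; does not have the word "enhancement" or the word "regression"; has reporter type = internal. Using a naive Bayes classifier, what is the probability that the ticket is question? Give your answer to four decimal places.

0.0226

enhancement: 0.3 × (1−0.6) × 0.8 × 0.8 × 0.8 × (1−0.35) = 0.039936
question: 0.7 × (1−0.55) × 0.05 × 0.45 × 0.65 × (1−0.8) = 0.000921375
P(question | x) = 0.000921375 / 0.040857375 ≈ 0.0226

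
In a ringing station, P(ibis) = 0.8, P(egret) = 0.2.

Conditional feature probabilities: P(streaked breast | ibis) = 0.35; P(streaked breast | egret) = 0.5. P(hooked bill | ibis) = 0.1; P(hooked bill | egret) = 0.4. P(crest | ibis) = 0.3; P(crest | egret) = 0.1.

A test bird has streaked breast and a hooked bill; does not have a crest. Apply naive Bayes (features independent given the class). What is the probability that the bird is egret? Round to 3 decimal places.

ibis: 0.8 × 0.35 × 0.1 × (1−0.3) = 0.0196
egret: 0.2 × 0.5 × 0.4 × (1−0.1) = 0.036
P(egret | x) = 0.036 / 0.0556 ≈ 0.647

0.647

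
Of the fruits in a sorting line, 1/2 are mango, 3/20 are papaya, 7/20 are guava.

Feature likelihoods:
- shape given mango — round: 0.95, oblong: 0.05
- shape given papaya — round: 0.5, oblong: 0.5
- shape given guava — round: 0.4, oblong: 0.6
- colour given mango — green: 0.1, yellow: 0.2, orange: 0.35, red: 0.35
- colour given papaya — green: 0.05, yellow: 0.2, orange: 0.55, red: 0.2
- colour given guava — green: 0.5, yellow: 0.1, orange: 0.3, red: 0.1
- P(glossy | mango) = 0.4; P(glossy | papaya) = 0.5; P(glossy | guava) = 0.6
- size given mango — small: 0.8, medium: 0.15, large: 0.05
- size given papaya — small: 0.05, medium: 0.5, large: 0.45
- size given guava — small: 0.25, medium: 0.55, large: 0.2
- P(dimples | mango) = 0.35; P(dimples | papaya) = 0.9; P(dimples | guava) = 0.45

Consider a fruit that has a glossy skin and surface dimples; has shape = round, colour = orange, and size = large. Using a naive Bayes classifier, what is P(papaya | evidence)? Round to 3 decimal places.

mango: 0.5 × 0.95 × 0.35 × 0.4 × 0.05 × 0.35 = 0.00116375
papaya: 0.15 × 0.5 × 0.55 × 0.5 × 0.45 × 0.9 = 0.008353125
guava: 0.35 × 0.4 × 0.3 × 0.6 × 0.2 × 0.45 = 0.002268
P(papaya | x) = 0.008353125 / 0.011784875 ≈ 0.709

0.709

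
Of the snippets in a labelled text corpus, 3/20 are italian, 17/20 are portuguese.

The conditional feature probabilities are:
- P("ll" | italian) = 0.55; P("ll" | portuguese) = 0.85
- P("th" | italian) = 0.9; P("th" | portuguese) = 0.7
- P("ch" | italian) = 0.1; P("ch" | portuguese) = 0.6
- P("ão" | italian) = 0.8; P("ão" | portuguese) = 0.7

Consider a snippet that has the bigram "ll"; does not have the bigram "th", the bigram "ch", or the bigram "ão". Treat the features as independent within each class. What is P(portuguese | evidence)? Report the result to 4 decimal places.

0.9460

italian: 0.15 × 0.55 × (1−0.9) × (1−0.1) × (1−0.8) = 0.001485
portuguese: 0.85 × 0.85 × (1−0.7) × (1−0.6) × (1−0.7) = 0.02601
P(portuguese | x) = 0.02601 / 0.027495 ≈ 0.9460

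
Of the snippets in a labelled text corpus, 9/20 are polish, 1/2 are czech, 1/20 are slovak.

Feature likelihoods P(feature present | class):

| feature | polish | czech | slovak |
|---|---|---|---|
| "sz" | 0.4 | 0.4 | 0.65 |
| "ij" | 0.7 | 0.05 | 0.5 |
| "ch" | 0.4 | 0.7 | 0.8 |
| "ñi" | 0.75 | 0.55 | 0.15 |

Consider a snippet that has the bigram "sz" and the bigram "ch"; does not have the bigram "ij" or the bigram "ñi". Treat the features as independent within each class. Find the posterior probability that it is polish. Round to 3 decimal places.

0.071

polish: 0.45 × 0.4 × (1−0.7) × 0.4 × (1−0.75) = 0.0054
czech: 0.5 × 0.4 × (1−0.05) × 0.7 × (1−0.55) = 0.05985
slovak: 0.05 × 0.65 × (1−0.5) × 0.8 × (1−0.15) = 0.01105
P(polish | x) = 0.0054 / 0.0763 ≈ 0.071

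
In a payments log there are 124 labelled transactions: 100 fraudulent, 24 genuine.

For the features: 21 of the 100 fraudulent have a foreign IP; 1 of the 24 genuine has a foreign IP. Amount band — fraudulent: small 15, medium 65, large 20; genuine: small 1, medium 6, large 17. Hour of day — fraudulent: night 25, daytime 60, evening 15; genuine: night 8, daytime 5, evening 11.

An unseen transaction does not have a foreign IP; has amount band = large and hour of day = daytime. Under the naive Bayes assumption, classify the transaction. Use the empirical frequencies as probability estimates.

fraudulent: (100/124) × (79/100) × (20/100) × (60/100) ≈ 0.0764516
genuine: (24/124) × (23/24) × (17/24) × (5/24) ≈ 0.0273718
Highest score → fraudulent.

fraudulent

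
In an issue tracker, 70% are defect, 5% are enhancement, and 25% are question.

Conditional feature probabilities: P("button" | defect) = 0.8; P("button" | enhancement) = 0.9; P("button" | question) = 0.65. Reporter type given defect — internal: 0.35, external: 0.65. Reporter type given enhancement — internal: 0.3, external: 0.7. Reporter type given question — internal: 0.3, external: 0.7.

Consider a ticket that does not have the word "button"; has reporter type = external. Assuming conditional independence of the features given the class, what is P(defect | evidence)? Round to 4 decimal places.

defect: 0.7 × (1−0.8) × 0.65 = 0.091
enhancement: 0.05 × (1−0.9) × 0.7 = 0.0035
question: 0.25 × (1−0.65) × 0.7 = 0.06125
P(defect | x) = 0.091 / 0.15575 ≈ 0.5843

0.5843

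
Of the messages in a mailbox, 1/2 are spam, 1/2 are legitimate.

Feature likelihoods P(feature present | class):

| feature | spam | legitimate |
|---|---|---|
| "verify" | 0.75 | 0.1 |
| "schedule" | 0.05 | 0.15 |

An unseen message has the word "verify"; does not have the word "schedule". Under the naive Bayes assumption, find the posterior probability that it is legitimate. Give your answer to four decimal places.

spam: 0.5 × 0.75 × (1−0.05) = 0.35625
legitimate: 0.5 × 0.1 × (1−0.15) = 0.0425
P(legitimate | x) = 0.0425 / 0.39875 ≈ 0.1066

0.1066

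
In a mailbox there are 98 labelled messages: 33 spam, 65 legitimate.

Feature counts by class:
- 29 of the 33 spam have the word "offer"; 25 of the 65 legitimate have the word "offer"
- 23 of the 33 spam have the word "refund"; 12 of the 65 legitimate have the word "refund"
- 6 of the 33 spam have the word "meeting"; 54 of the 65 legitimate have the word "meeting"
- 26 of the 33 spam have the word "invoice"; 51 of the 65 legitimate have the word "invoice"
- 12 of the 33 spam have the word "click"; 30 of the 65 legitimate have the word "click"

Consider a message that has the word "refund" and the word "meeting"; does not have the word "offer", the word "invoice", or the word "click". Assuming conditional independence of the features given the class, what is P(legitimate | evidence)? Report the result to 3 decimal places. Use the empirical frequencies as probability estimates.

0.912

spam: (33/98) × (4/33) × (23/33) × (6/33) × (7/33) × (21/33) ≈ 0.000698192
legitimate: (65/98) × (40/65) × (12/65) × (54/65) × (14/65) × (35/65) ≈ 0.00726025
P(legitimate | x) = 0.00726025 / 0.007958442 ≈ 0.912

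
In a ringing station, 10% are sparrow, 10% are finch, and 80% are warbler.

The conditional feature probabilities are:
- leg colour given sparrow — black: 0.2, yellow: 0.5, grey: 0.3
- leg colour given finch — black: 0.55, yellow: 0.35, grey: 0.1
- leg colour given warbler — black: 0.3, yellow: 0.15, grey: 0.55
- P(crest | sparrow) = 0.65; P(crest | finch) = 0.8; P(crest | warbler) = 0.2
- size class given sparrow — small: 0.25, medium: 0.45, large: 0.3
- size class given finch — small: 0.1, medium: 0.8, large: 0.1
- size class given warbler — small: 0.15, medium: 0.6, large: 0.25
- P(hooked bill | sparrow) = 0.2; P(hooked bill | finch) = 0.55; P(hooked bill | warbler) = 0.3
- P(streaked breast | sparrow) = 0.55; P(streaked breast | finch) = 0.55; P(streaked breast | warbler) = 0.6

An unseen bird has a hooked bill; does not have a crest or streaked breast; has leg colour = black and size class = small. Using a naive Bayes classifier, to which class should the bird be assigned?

sparrow: 0.1 × 0.2 × (1−0.65) × 0.25 × 0.2 × (1−0.55) = 0.0001575
finch: 0.1 × 0.55 × (1−0.8) × 0.1 × 0.55 × (1−0.55) = 0.00027225
warbler: 0.8 × 0.3 × (1−0.2) × 0.15 × 0.3 × (1−0.6) = 0.003456
Highest score → warbler.

warbler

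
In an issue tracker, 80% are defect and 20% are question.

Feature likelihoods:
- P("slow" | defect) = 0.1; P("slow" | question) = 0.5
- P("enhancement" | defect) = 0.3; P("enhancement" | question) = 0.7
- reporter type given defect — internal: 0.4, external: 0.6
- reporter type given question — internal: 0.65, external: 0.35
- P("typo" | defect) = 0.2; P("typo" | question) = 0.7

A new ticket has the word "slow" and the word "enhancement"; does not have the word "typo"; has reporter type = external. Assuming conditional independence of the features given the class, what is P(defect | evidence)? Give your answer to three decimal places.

0.610

defect: 0.8 × 0.1 × 0.3 × 0.6 × (1−0.2) = 0.01152
question: 0.2 × 0.5 × 0.7 × 0.35 × (1−0.7) = 0.00735
P(defect | x) = 0.01152 / 0.01887 ≈ 0.610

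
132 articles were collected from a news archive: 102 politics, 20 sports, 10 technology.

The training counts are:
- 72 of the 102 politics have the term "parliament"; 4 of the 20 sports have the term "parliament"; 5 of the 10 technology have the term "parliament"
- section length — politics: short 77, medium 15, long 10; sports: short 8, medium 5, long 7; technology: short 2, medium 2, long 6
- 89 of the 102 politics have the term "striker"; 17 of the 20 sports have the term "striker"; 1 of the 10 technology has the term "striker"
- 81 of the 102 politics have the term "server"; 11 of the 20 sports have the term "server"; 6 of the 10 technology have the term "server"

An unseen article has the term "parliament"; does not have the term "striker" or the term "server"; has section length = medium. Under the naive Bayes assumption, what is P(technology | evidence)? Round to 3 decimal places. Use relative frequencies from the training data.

politics: (102/132) × (72/102) × (15/102) × (13/102) × (21/102) ≈ 0.00210481
sports: (20/132) × (4/20) × (5/20) × (3/20) × (9/20) ≈ 0.000511364
technology: (10/132) × (5/10) × (2/10) × (9/10) × (4/10) ≈ 0.00272727
P(technology | x) = 0.00272727 / 0.005343444 ≈ 0.510

0.510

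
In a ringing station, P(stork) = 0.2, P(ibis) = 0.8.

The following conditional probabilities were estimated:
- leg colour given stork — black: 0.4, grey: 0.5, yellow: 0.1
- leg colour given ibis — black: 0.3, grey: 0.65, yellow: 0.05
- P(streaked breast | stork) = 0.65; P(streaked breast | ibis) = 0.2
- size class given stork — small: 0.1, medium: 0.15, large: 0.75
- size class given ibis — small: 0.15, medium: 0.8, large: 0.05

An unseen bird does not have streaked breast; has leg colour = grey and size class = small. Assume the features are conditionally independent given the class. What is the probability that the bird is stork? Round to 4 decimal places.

stork: 0.2 × 0.5 × (1−0.65) × 0.1 = 0.0035
ibis: 0.8 × 0.65 × (1−0.2) × 0.15 = 0.0624
P(stork | x) = 0.0035 / 0.0659 ≈ 0.0531

0.0531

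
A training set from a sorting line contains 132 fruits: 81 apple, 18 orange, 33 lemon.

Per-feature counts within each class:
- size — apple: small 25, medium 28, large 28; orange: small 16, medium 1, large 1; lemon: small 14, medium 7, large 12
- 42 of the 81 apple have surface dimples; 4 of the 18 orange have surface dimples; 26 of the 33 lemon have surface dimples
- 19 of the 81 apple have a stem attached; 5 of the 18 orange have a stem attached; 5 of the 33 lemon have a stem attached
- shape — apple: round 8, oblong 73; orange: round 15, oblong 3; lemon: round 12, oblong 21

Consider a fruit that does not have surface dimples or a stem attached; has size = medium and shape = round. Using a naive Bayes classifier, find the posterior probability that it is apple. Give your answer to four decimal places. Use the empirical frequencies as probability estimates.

apple: (81/132) × (28/81) × (39/81) × (62/81) × (8/81) ≈ 0.00772103
orange: (18/132) × (1/18) × (14/18) × (13/18) × (15/18) ≈ 0.00354627
lemon: (33/132) × (7/33) × (7/33) × (28/33) × (12/33) ≈ 0.00347072
P(apple | x) = 0.00772103 / 0.01473802 ≈ 0.5239

0.5239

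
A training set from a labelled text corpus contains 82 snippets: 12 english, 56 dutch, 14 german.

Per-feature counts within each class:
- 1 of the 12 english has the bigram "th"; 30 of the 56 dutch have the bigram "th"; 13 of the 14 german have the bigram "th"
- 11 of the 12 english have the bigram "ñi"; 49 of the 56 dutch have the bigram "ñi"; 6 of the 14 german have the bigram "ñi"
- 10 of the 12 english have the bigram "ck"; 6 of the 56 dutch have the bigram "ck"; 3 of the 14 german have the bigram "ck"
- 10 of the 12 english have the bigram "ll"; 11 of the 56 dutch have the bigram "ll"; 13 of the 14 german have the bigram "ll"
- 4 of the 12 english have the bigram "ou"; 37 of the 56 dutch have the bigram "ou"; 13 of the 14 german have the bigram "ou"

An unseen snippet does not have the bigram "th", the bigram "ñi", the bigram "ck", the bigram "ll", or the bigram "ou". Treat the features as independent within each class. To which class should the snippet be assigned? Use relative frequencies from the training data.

dutch

english: (12/82) × (11/12) × (1/12) × (2/12) × (2/12) × (8/12) ≈ 0.000207016
dutch: (56/82) × (26/56) × (7/56) × (50/56) × (45/56) × (19/56) ≈ 0.00964809
german: (14/82) × (1/14) × (8/14) × (11/14) × (1/14) × (1/14) ≈ 0.0000279355
Highest score → dutch.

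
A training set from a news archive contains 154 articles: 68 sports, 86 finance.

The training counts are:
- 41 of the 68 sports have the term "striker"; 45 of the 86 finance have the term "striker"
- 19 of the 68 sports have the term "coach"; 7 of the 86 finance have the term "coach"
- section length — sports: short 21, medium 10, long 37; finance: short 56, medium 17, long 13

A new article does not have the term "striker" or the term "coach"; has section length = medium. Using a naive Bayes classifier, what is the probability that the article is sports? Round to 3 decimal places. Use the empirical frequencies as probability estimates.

0.278

sports: (68/154) × (27/68) × (49/68) × (10/68) ≈ 0.018579
finance: (86/154) × (41/86) × (79/86) × (17/86) ≈ 0.048344
P(sports | x) = 0.018579 / 0.066923 ≈ 0.278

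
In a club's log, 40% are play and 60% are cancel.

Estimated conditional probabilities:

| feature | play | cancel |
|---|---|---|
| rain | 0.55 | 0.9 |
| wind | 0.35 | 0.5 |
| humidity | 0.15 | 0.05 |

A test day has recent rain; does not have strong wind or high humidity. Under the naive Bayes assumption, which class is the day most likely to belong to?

play: 0.4 × 0.55 × (1−0.35) × (1−0.15) = 0.12155
cancel: 0.6 × 0.9 × (1−0.5) × (1−0.05) = 0.2565
Highest score → cancel.

cancel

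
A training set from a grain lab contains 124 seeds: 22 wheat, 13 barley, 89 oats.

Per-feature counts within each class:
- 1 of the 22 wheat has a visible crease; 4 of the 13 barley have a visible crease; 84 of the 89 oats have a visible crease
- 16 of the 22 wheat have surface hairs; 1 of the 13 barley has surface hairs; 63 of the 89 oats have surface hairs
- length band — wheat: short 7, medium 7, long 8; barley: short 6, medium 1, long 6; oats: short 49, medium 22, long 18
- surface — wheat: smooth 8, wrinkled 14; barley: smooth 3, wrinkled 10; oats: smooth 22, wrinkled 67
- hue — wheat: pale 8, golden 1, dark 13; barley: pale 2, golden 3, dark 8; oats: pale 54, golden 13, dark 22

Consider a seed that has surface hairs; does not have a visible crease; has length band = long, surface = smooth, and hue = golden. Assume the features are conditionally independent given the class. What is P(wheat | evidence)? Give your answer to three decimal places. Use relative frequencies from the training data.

0.682

wheat: (22/124) × (21/22) × (16/22) × (8/22) × (8/22) × (1/22) ≈ 0.000740298
barley: (13/124) × (9/13) × (1/13) × (6/13) × (3/13) × (3/13) ≈ 0.000137228
oats: (89/124) × (5/89) × (63/89) × (18/89) × (22/89) × (13/89) ≈ 0.000208433
P(wheat | x) = 0.000740298 / 0.001085959 ≈ 0.682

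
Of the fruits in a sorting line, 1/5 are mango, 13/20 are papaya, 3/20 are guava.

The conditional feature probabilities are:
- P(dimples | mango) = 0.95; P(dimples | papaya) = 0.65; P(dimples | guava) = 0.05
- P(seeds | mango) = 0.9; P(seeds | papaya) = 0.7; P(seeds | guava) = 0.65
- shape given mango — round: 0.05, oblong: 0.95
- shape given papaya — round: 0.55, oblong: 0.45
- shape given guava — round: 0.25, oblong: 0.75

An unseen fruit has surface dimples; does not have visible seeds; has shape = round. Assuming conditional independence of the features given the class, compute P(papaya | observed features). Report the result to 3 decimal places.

0.977

mango: 0.2 × 0.95 × (1−0.9) × 0.05 = 0.00095
papaya: 0.65 × 0.65 × (1−0.7) × 0.55 = 0.0697125
guava: 0.15 × 0.05 × (1−0.65) × 0.25 = 0.00065625
P(papaya | x) = 0.0697125 / 0.07131875 ≈ 0.977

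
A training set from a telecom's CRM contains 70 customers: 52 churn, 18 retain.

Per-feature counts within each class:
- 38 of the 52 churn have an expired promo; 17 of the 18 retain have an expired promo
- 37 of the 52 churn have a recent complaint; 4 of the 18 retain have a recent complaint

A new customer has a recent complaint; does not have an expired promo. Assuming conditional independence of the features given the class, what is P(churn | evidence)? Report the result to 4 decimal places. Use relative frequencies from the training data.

0.9782

churn: (52/70) × (14/52) × (37/52) ≈ 0.142308
retain: (18/70) × (1/18) × (4/18) ≈ 0.0031746
P(churn | x) = 0.142308 / 0.1454826 ≈ 0.9782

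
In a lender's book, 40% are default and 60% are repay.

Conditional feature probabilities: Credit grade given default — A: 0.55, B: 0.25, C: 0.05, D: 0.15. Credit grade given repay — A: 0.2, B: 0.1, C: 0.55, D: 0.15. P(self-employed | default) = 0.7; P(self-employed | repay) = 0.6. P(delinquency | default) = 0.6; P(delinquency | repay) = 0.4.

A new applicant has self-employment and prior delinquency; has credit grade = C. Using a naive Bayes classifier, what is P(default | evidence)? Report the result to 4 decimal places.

default: 0.4 × 0.05 × 0.7 × 0.6 = 0.0084
repay: 0.6 × 0.55 × 0.6 × 0.4 = 0.0792
P(default | x) = 0.0084 / 0.0876 ≈ 0.0959

0.0959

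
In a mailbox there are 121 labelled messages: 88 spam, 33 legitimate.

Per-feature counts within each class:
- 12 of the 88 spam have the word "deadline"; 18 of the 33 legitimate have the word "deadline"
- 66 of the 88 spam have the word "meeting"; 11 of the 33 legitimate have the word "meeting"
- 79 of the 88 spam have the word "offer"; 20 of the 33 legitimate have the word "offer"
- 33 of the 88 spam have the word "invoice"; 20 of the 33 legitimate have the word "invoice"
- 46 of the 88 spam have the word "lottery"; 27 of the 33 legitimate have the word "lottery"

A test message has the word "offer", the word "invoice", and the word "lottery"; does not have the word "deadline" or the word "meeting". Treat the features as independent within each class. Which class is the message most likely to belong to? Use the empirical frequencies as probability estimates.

spam: (88/121) × (76/88) × (22/88) × (79/88) × (33/88) × (46/88) ≈ 0.0276324
legitimate: (33/121) × (15/33) × (22/33) × (20/33) × (20/33) × (27/33) ≈ 0.0248369
Highest score → spam.

spam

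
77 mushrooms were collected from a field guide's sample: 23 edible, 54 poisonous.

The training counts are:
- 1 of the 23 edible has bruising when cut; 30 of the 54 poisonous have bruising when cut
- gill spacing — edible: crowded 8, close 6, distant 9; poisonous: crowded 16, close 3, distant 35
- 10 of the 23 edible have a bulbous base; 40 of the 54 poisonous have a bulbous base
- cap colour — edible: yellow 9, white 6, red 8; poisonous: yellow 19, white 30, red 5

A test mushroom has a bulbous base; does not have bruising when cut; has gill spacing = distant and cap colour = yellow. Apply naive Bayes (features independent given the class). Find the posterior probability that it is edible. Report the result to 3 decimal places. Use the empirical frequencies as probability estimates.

edible: (23/77) × (22/23) × (9/23) × (10/23) × (9/23) ≈ 0.019021
poisonous: (54/77) × (24/54) × (35/54) × (40/54) × (19/54) ≈ 0.0526527
P(edible | x) = 0.019021 / 0.0716737 ≈ 0.265

0.265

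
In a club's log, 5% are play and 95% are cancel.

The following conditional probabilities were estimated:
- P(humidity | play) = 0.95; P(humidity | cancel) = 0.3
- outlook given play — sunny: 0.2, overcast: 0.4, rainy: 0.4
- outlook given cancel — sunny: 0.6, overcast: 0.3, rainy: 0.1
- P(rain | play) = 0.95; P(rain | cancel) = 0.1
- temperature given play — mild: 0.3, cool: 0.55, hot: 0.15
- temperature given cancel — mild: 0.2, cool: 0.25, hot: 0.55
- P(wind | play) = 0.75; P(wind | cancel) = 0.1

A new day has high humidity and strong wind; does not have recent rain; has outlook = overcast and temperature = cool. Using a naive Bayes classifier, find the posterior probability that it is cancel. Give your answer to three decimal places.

play: 0.05 × 0.95 × 0.4 × (1−0.95) × 0.55 × 0.75 = 0.000391875
cancel: 0.95 × 0.3 × 0.3 × (1−0.1) × 0.25 × 0.1 = 0.00192375
P(cancel | x) = 0.00192375 / 0.002315625 ≈ 0.831

0.831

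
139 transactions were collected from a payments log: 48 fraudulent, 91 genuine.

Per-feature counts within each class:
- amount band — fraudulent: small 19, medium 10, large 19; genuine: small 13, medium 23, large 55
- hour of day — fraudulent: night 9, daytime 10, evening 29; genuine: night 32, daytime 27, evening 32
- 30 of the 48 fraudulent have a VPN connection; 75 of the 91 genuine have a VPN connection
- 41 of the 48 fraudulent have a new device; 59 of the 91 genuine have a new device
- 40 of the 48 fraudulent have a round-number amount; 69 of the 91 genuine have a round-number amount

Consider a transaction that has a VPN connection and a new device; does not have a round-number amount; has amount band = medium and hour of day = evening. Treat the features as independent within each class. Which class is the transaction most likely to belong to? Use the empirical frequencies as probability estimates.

fraudulent: (48/139) × (10/48) × (29/48) × (30/48) × (41/48) × (8/48) ≈ 0.00386735
genuine: (91/139) × (23/91) × (32/91) × (75/91) × (59/91) × (22/91) ≈ 0.00751681
Highest score → genuine.

genuine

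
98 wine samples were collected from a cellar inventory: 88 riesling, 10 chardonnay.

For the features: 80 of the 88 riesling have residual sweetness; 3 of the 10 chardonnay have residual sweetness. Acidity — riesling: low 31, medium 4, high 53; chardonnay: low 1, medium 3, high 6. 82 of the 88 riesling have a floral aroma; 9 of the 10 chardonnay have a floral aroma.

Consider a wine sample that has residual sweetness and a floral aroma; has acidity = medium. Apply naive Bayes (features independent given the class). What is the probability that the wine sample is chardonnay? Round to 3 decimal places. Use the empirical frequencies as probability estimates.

0.193

riesling: (88/98) × (80/88) × (4/88) × (82/88) ≈ 0.0345758
chardonnay: (10/98) × (3/10) × (3/10) × (9/10) ≈ 0.00826531
P(chardonnay | x) = 0.00826531 / 0.04284111 ≈ 0.193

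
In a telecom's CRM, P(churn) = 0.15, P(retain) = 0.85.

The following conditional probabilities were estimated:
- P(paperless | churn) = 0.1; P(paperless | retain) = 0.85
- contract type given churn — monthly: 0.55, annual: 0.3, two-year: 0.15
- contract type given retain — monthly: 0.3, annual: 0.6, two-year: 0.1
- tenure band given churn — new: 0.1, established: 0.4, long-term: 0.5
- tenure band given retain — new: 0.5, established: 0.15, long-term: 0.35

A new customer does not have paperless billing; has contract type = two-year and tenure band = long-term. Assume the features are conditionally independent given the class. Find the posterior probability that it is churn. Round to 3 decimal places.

0.694

churn: 0.15 × (1−0.1) × 0.15 × 0.5 = 0.010125
retain: 0.85 × (1−0.85) × 0.1 × 0.35 = 0.0044625
P(churn | x) = 0.010125 / 0.0145875 ≈ 0.694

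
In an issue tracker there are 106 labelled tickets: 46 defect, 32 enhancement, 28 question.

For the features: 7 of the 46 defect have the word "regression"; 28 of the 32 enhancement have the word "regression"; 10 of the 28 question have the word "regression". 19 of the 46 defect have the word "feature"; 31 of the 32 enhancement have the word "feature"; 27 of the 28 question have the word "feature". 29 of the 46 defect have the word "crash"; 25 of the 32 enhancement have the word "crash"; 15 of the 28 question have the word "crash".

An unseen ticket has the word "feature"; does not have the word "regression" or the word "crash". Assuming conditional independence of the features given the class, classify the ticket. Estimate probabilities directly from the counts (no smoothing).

question

defect: (46/106) × (39/46) × (19/46) × (17/46) ≈ 0.0561624
enhancement: (32/106) × (4/32) × (31/32) × (7/32) ≈ 0.00799676
question: (28/106) × (18/28) × (27/28) × (13/28) ≈ 0.0760252
Highest score → question.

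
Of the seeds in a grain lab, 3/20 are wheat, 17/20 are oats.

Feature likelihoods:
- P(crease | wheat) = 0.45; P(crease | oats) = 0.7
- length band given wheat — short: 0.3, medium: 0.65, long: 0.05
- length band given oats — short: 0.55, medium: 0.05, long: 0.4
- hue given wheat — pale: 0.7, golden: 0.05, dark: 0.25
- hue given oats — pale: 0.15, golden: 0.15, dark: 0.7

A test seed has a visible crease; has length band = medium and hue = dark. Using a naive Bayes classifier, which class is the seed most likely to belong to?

wheat: 0.15 × 0.45 × 0.65 × 0.25 = 0.01096875
oats: 0.85 × 0.7 × 0.05 × 0.7 = 0.020825
Highest score → oats.

oats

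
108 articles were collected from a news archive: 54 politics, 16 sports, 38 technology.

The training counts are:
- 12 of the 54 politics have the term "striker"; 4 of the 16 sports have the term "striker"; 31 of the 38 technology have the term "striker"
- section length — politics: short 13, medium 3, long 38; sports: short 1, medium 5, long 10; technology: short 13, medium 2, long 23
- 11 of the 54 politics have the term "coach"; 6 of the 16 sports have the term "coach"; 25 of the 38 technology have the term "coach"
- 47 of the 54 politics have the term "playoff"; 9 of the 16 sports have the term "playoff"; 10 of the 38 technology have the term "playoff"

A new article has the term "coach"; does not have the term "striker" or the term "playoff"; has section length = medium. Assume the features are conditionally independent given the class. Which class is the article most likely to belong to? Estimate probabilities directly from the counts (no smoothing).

sports

politics: (54/108) × (42/54) × (3/54) × (11/54) × (7/54) ≈ 0.000570501
sports: (16/108) × (12/16) × (5/16) × (6/16) × (7/16) ≈ 0.00569661
technology: (38/108) × (7/38) × (2/38) × (25/38) × (28/38) ≈ 0.00165368
Highest score → sports.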